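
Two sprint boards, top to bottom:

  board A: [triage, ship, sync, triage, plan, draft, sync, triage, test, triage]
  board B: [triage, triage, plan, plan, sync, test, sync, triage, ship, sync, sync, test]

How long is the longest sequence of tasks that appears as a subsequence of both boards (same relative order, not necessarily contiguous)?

6

Taking triage [1,1] → triage [4,2] → plan [5,4] → sync [7,7] → triage [8,8] → test [9,12] gives a common subsequence of length 6. Since dp[10][12] = 6, nothing longer is possible.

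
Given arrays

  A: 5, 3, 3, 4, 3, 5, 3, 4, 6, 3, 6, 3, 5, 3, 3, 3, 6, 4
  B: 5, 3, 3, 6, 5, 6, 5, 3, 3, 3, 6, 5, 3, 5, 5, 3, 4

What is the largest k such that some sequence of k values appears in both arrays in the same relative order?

11

Match 5 [1,1]; then 3 [2,2]; then 3 [3,3]; then 3 [5,8]; then 3 [7,9]; then 3 [10,10]; then 6 [11,11]; then 3 [12,13]; then 5 [13,15]; then 3 [16,16]; then 4 [18,17] — 11 values in the same relative order in both, and the DP table's final entry dp[18][17] is also 11, so no common subsequence is longer.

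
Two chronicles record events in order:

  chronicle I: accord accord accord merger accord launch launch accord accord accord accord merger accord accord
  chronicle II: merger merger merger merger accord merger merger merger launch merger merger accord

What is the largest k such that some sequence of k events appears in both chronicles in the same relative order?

5

Pick accord (chronicle I #1, chronicle II #5) → merger (chronicle I #4, chronicle II #8) → launch (chronicle I #6, chronicle II #9) → merger (chronicle I #12, chronicle II #11) → accord (chronicle I #14, chronicle II #12); all 5 events appear in both, in order. The LCS DP gives dp[14][12] = 5, so this is optimal.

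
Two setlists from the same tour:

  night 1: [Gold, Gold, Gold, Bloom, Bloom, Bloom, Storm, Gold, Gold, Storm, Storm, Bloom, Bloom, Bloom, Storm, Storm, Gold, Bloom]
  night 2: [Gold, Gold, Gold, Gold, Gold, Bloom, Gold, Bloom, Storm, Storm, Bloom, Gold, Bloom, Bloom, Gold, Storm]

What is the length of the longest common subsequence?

11

Pick Gold [1,3]; then Gold [2,4]; then Gold [3,5]; then Bloom [4,6]; then Bloom [6,8]; then Storm [10,9]; then Storm [11,10]; then Bloom [12,11]; then Bloom [13,13]; then Bloom [14,14]; then Storm [16,16]; all 11 songs appear in both, in order, and the DP table's final entry dp[18][16] is also 11, so no common subsequence is longer.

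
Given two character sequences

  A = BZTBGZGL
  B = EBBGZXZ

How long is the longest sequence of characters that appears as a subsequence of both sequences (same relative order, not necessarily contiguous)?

4

Match B [1,2], then B [4,3], then G [5,4], then Z [6,7] — 4 characters in the same relative order in both. dp[8][7] = 4 confirms this is the maximum.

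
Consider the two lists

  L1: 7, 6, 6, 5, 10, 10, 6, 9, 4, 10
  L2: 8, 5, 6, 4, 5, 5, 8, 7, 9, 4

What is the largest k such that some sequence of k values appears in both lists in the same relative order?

Match 6 at L1[2]=L2[3] → 5 at L1[4]=L2[6] → 9 at L1[8]=L2[9] → 4 at L1[9]=L2[10] — 4 values in the same relative order in both. Since dp[10][10] = 4, nothing longer is possible.

4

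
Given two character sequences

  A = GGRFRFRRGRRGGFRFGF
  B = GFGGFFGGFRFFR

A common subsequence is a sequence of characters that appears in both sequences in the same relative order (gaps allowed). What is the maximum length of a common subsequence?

10

Pick G [1,3]; then G [2,4]; then F [4,5]; then F [6,6]; then G [12,7]; then G [13,8]; then F [14,9]; then R [15,10]; then F [16,11]; then F [18,12]; all 10 characters appear in both, in order. dp[18][13] = 10 confirms this is the maximum.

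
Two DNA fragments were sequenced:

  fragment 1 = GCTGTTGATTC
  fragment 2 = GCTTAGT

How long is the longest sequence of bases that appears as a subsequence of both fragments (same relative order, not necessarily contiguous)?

6

One common subsequence of length 6: G at fragment 1[1]=fragment 2[1], then C at fragment 1[2]=fragment 2[2], then T at fragment 1[3]=fragment 2[3], then T at fragment 1[5]=fragment 2[4], then G at fragment 1[7]=fragment 2[6], then T at fragment 1[10]=fragment 2[7], and the DP table's final entry dp[11][7] is also 6, so no common subsequence is longer.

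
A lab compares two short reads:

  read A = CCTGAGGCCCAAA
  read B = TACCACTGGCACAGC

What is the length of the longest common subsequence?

8

One common subsequence of length 8: C at read A[1]=read B[4]; then C at read A[2]=read B[6]; then T at read A[3]=read B[7]; then G at read A[6]=read B[8]; then G at read A[7]=read B[9]; then C at read A[8]=read B[10]; then C at read A[9]=read B[12]; then C at read A[10]=read B[15]. dp[13][15] = 8 confirms this is the maximum.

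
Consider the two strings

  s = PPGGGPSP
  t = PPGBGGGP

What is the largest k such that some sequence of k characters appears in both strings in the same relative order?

6

Pick P [1,1], then P [2,2], then G [3,5], then G [4,6], then G [5,7], then P [8,8]; all 6 characters appear in both, in order, and the DP table's final entry dp[8][8] is also 6, so no common subsequence is longer.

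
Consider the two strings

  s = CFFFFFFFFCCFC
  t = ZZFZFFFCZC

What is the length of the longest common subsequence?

6

Let dp[i][j] be the LCS length of the first i characters of s and the first j characters of t. dp[i][j] = dp[i-1][j-1]+1 when the i-th and j-th characters match, else max(dp[i-1][j], dp[i][j-1]).
    ·  Z  Z  F  Z  F  F  F  C  Z  C
 ·  0  0  0  0  0  0  0  0  0  0  0
 C  0  0  0  0  0  0  0  0  1  1  1
 F  0  0  0  1  1  1  1  1  1  1  1
 F  0  0  0  1  1  2  2  2  2  2  2
 F  0  0  0  1  1  2  3  3  3  3  3
 F  0  0  0  1  1  2  3  4  4  4  4
 F  0  0  0  1  1  2  3  4  4  4  4
 F  0  0  0  1  1  2  3  4  4  4  4
 F  0  0  0  1  1  2  3  4  4  4  4
 F  0  0  0  1  1  2  3  4  4  4  4
 C  0  0  0  1  1  2  3  4  5  5  5
 C  0  0  0  1  1  2  3  4  5  5  6
 F  0  0  0  1  1  2  3  4  5  5  6
 C  0  0  0  1  1  2  3  4  5  5  6
dp[13][10] = 6. One LCS (by backtracking along matches): FFFFCC.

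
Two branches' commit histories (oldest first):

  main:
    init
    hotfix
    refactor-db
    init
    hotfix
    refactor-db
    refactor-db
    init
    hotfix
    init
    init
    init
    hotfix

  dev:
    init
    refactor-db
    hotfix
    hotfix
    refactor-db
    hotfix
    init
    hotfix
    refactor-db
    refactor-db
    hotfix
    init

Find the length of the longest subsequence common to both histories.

Match init [1,1], then hotfix [2,4], then refactor-db [3,5], then init [4,7], then hotfix [5,8], then refactor-db [6,9], then refactor-db [7,10], then hotfix [9,11], then init [12,12] — 9 commits in the same relative order in both. The LCS DP gives dp[13][12] = 9, so this is optimal.

9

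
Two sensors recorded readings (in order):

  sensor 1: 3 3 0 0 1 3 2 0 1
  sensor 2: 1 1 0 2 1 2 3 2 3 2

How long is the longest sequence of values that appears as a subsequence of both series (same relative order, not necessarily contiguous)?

Match 0 (sensor 1 #3, sensor 2 #3); then 1 (sensor 1 #5, sensor 2 #5); then 3 (sensor 1 #6, sensor 2 #9); then 2 (sensor 1 #7, sensor 2 #10) — 4 values in the same relative order in both. Since dp[9][10] = 4, nothing longer is possible.

4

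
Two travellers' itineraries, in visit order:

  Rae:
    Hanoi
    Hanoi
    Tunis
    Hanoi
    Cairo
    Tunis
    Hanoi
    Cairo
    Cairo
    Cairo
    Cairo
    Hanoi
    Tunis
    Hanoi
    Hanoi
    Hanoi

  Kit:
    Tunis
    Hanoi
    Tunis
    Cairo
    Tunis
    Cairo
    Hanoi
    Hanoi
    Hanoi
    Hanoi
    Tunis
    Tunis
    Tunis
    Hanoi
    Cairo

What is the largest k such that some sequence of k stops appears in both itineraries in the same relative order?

9

One common subsequence of length 9: Hanoi [2,2], Tunis [3,3], Cairo [5,4], Tunis [6,5], Hanoi [7,7], Hanoi [12,8], Hanoi [14,9], Hanoi [15,10], Hanoi [16,14]. The LCS DP gives dp[16][15] = 9, so this is optimal.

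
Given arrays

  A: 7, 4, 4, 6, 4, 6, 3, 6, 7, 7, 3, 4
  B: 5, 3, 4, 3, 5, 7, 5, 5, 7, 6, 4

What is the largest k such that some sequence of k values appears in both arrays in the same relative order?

One common subsequence of length 5: 4 at A[5]=B[3], then 3 at A[7]=B[4], then 7 at A[9]=B[6], then 7 at A[10]=B[9], then 4 at A[12]=B[11]. dp[12][11] = 5 confirms this is the maximum.

5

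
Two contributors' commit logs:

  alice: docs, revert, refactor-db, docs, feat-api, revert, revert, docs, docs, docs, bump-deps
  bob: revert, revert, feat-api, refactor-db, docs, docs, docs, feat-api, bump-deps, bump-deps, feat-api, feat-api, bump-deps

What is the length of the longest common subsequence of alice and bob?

Match revert at alice[2]=bob[2] → refactor-db at alice[3]=bob[4] → docs at alice[4]=bob[5] → docs at alice[8]=bob[6] → docs at alice[9]=bob[7] → bump-deps at alice[11]=bob[13] — 6 commits in the same relative order in both, and the DP table's final entry dp[11][13] is also 6, so no common subsequence is longer.

6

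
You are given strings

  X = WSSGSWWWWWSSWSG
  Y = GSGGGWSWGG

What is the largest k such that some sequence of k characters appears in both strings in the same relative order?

6

Taking S at X[2]=Y[2], G at X[4]=Y[5], W at X[10]=Y[6], S at X[12]=Y[7], W at X[13]=Y[8], G at X[15]=Y[10] gives a common subsequence of length 6. dp[15][10] = 6 confirms this is the maximum.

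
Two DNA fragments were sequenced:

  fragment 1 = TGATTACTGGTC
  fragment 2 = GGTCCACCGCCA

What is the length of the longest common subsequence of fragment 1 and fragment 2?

6

One common subsequence of length 6: G (fragment 1 #2, fragment 2 #2); then T (fragment 1 #4, fragment 2 #3); then A (fragment 1 #6, fragment 2 #6); then C (fragment 1 #7, fragment 2 #8); then G (fragment 1 #9, fragment 2 #9); then C (fragment 1 #12, fragment 2 #11), and the DP table's final entry dp[12][12] is also 6, so no common subsequence is longer.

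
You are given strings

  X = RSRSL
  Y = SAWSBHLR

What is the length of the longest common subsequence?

Let dp[i][j] be the LCS length of the first i characters of X and the first j characters of Y. dp[i][j] = dp[i-1][j-1]+1 when the i-th and j-th characters match, else max(dp[i-1][j], dp[i][j-1]).
    ·  S  A  W  S  B  H  L  R
 ·  0  0  0  0  0  0  0  0  0
 R  0  0  0  0  0  0  0  0  1
 S  0  1  1  1  1  1  1  1  1
 R  0  1  1  1  1  1  1  1  2
 S  0  1  1  1  2  2  2  2  2
 L  0  1  1  1  2  2  2  3  3
dp[5][8] = 3. One LCS (by backtracking along matches): SSL.

3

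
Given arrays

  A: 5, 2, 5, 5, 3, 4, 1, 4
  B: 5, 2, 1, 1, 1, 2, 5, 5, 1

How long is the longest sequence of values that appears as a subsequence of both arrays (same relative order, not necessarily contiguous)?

Let dp[i][j] be the LCS length of the first i values of A and the first j values of B. dp[i][j] = dp[i-1][j-1]+1 when the i-th and j-th values match, else max(dp[i-1][j], dp[i][j-1]).
    ·  5  2  1  1  1  2  5  5  1
 ·  0  0  0  0  0  0  0  0  0  0
 5  0  1  1  1  1  1  1  1  1  1
 2  0  1  2  2  2  2  2  2  2  2
 5  0  1  2  2  2  2  2  3  3  3
 5  0  1  2  2  2  2  2  3  4  4
 3  0  1  2  2  2  2  2  3  4  4
 4  0  1  2  2  2  2  2  3  4  4
 1  0  1  2  3  3  3  3  3  4  5
 4  0  1  2  3  3  3  3  3  4  5
dp[8][9] = 5. One LCS (by backtracking along matches): 5, 2, 5, 5, 1.

5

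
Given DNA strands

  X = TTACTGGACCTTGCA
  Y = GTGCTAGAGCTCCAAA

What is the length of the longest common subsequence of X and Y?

One common subsequence of length 9: T [1,2], then T [2,5], then A [3,6], then G [6,7], then G [7,9], then C [9,10], then C [10,12], then C [14,13], then A [15,16], and the DP table's final entry dp[15][16] is also 9, so no common subsequence is longer.

9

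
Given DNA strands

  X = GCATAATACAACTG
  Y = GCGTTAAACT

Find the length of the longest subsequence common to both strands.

Let dp[i][j] be the LCS length of the first i bases of X and the first j bases of Y. dp[i][j] = dp[i-1][j-1]+1 when the i-th and j-th bases match, else max(dp[i-1][j], dp[i][j-1]).
    ·  G  C  G  T  T  A  A  A  C  T
 ·  0  0  0  0  0  0  0  0  0  0  0
 G  0  1  1  1  1  1  1  1  1  1  1
 C  0  1  2  2  2  2  2  2  2  2  2
 A  0  1  2  2  2  2  3  3  3  3  3
 T  0  1  2  2  3  3  3  3  3  3  4
 A  0  1  2  2  3  3  4  4  4  4  4
 A  0  1  2  2  3  3  4  5  5  5  5
 T  0  1  2  2  3  4  4  5  5  5  6
 A  0  1  2  2  3  4  5  5  6  6  6
 C  0  1  2  2  3  4  5  5  6  7  7
 A  0  1  2  2  3  4  5  6  6  7  7
 A  0  1  2  2  3  4  5  6  7  7  7
 C  0  1  2  2  3  4  5  6  7  8  8
 T  0  1  2  2  3  4  5  6  7  8  9
 G  0  1  2  3  3  4  5  6  7  8  9
dp[14][10] = 9. One LCS (by backtracking along matches): GCTTAAACT.

9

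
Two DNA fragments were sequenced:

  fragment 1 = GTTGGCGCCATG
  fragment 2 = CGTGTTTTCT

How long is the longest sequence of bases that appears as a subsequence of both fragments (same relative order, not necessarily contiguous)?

5

Let dp[i][j] be the LCS length of the first i bases of fragment 1 and the first j bases of fragment 2. dp[i][j] = dp[i-1][j-1]+1 when the i-th and j-th bases match, else max(dp[i-1][j], dp[i][j-1]).
    ·  C  G  T  G  T  T  T  T  C  T
 ·  0  0  0  0  0  0  0  0  0  0  0
 G  0  0  1  1  1  1  1  1  1  1  1
 T  0  0  1  2  2  2  2  2  2  2  2
 T  0  0  1  2  2  3  3  3  3  3  3
 G  0  0  1  2  3  3  3  3  3  3  3
 G  0  0  1  2  3  3  3  3  3  3  3
 C  0  1  1  2  3  3  3  3  3  4  4
 G  0  1  2  2  3  3  3  3  3  4  4
 C  0  1  2  2  3  3  3  3  3  4  4
 C  0  1  2  2  3  3  3  3  3  4  4
 A  0  1  2  2  3  3  3  3  3  4  4
 T  0  1  2  3  3  4  4  4  4  4  5
 G  0  1  2  3  4  4  4  4  4  4  5
dp[12][10] = 5. One LCS (by backtracking along matches): GTTCT.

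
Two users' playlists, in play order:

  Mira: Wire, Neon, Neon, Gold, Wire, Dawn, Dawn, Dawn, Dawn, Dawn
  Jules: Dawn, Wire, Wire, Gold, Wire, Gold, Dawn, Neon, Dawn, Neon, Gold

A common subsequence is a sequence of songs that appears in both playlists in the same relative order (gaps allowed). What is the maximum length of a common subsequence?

One common subsequence of length 5: Wire (Mira #1, Jules #3) → Gold (Mira #4, Jules #4) → Wire (Mira #5, Jules #5) → Dawn (Mira #6, Jules #7) → Dawn (Mira #7, Jules #9). Since dp[10][11] = 5, nothing longer is possible.

5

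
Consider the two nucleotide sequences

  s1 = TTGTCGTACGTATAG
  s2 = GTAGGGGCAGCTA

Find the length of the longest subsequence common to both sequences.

7

Match T (s1 #1, s2 #2) → G (s1 #3, s2 #7) → C (s1 #5, s2 #8) → G (s1 #6, s2 #10) → C (s1 #9, s2 #11) → T (s1 #13, s2 #12) → A (s1 #14, s2 #13) — 7 bases in the same relative order in both, and the DP table's final entry dp[15][13] is also 7, so no common subsequence is longer.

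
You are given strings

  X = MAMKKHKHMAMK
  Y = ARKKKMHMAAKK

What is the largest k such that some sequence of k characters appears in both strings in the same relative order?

Match A at X[2]=Y[1]; then K at X[4]=Y[3]; then K at X[5]=Y[4]; then K at X[7]=Y[5]; then H at X[8]=Y[7]; then M at X[9]=Y[8]; then A at X[10]=Y[10]; then K at X[12]=Y[12] — 8 characters in the same relative order in both, and the DP table's final entry dp[12][12] is also 8, so no common subsequence is longer.

8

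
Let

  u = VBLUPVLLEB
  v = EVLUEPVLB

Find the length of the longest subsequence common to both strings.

Pick V [1,2], then L [3,3], then U [4,4], then P [5,6], then V [6,7], then L [8,8], then B [10,9]; all 7 characters appear in both, in order. dp[10][9] = 7 confirms this is the maximum.

7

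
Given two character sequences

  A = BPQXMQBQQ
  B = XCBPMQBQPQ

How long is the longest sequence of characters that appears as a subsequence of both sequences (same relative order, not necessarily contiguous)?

Taking B at A[1]=B[3], then P at A[2]=B[4], then M at A[5]=B[5], then Q at A[6]=B[6], then B at A[7]=B[7], then Q at A[8]=B[8], then Q at A[9]=B[10] gives a common subsequence of length 7. dp[9][10] = 7 confirms this is the maximum.

7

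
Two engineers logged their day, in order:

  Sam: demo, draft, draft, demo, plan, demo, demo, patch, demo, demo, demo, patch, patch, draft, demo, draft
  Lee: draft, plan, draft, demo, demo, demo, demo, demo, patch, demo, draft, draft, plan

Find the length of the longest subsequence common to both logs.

One common subsequence of length 10: draft at Sam[2]=Lee[1], draft at Sam[3]=Lee[3], demo at Sam[4]=Lee[4], demo at Sam[6]=Lee[5], demo at Sam[7]=Lee[6], demo at Sam[9]=Lee[7], demo at Sam[10]=Lee[8], demo at Sam[11]=Lee[10], draft at Sam[14]=Lee[11], draft at Sam[16]=Lee[12]. The LCS DP gives dp[16][13] = 10, so this is optimal.

10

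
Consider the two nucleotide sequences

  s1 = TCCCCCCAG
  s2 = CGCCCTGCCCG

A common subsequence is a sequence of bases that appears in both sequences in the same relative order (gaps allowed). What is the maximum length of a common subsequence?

Let dp[i][j] be the LCS length of the first i bases of s1 and the first j bases of s2. dp[i][j] = dp[i-1][j-1]+1 when the i-th and j-th bases match, else max(dp[i-1][j], dp[i][j-1]).
    ·  C  G  C  C  C  T  G  C  C  C  G
 ·  0  0  0  0  0  0  0  0  0  0  0  0
 T  0  0  0  0  0  0  1  1  1  1  1  1
 C  0  1  1  1  1  1  1  1  2  2  2  2
 C  0  1  1  2  2  2  2  2  2  3  3  3
 C  0  1  1  2  3  3  3  3  3  3  4  4
 C  0  1  1  2  3  4  4  4  4  4  4  4
 C  0  1  1  2  3  4  4  4  5  5  5  5
 C  0  1  1  2  3  4  4  4  5  6  6  6
 A  0  1  1  2  3  4  4  4  5  6  6  6
 G  0  1  2  2  3  4  4  5  5  6  6  7
dp[9][11] = 7. One LCS (by backtracking along matches): CCCCCCG.

7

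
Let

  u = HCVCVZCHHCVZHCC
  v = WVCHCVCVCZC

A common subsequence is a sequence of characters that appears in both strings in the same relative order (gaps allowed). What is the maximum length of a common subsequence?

Pick H (u #1, v #4) → C (u #2, v #5) → V (u #3, v #6) → C (u #4, v #7) → V (u #5, v #8) → C (u #10, v #9) → Z (u #12, v #10) → C (u #15, v #11); all 8 characters appear in both, in order. The LCS DP gives dp[15][11] = 8, so this is optimal.

8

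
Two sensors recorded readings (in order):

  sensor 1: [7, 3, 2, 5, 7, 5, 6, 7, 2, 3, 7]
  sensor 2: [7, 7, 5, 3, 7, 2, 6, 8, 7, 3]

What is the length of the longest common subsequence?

One common subsequence of length 6: 7 (sensor 1 #1, sensor 2 #2); then 3 (sensor 1 #2, sensor 2 #4); then 2 (sensor 1 #3, sensor 2 #6); then 6 (sensor 1 #7, sensor 2 #7); then 7 (sensor 1 #8, sensor 2 #9); then 3 (sensor 1 #10, sensor 2 #10). dp[11][10] = 6 confirms this is the maximum.

6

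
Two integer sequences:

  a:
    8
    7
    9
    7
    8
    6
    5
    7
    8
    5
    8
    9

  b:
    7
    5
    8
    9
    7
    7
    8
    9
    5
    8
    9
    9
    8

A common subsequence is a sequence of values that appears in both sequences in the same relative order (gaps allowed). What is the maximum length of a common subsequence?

8

Pick 8 at a[1]=b[3], 9 at a[3]=b[4], 7 at a[4]=b[5], 7 at a[8]=b[6], 8 at a[9]=b[7], 5 at a[10]=b[9], 8 at a[11]=b[10], 9 at a[12]=b[12]; all 8 values appear in both, in order, and the DP table's final entry dp[12][13] is also 8, so no common subsequence is longer.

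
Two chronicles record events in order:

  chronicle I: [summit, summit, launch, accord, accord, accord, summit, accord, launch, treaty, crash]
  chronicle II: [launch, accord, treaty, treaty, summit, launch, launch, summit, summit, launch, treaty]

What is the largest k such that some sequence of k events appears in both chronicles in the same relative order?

Taking summit [1,5], summit [2,8], summit [7,9], launch [9,10], treaty [10,11] gives a common subsequence of length 5, and the DP table's final entry dp[11][11] is also 5, so no common subsequence is longer.

5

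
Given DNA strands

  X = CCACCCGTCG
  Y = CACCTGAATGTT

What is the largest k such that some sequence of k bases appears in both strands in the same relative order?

Let dp[i][j] be the LCS length of the first i bases of X and the first j bases of Y. dp[i][j] = dp[i-1][j-1]+1 when the i-th and j-th bases match, else max(dp[i-1][j], dp[i][j-1]).
    ·  C  A  C  C  T  G  A  A  T  G  T  T
 ·  0  0  0  0  0  0  0  0  0  0  0  0  0
 C  0  1  1  1  1  1  1  1  1  1  1  1  1
 C  0  1  1  2  2  2  2  2  2  2  2  2  2
 A  0  1  2  2  2  2  2  3  3  3  3  3  3
 C  0  1  2  3  3  3  3  3  3  3  3  3  3
 C  0  1  2  3  4  4  4  4  4  4  4  4  4
 C  0  1  2  3  4  4  4  4  4  4  4  4  4
 G  0  1  2  3  4  4  5  5  5  5  5  5  5
 T  0  1  2  3  4  5  5  5  5  6  6  6  6
 C  0  1  2  3  4  5  5  5  5  6  6  6  6
 G  0  1  2  3  4  5  6  6  6  6  7  7  7
dp[10][12] = 7. One LCS (by backtracking along matches): CACCGTG.

7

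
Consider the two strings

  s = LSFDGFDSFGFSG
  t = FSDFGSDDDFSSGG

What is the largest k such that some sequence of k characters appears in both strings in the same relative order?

7

One common subsequence of length 7: S [2,2], F [3,4], D [4,9], F [6,10], S [8,12], G [10,13], G [13,14]. Since dp[13][14] = 7, nothing longer is possible.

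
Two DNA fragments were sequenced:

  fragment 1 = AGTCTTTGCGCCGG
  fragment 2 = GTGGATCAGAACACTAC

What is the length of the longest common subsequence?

Pick A at fragment 1[1]=fragment 2[5], T at fragment 1[3]=fragment 2[6], C at fragment 1[4]=fragment 2[7], G at fragment 1[8]=fragment 2[9], C at fragment 1[9]=fragment 2[12], C at fragment 1[11]=fragment 2[14], C at fragment 1[12]=fragment 2[17]; all 7 bases appear in both, in order. dp[14][17] = 7 confirms this is the maximum.

7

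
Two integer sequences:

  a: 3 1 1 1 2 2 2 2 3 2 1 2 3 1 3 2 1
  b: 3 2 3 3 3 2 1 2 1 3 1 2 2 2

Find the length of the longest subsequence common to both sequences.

9

One common subsequence of length 9: 3 (a #1, b #1); then 2 (a #5, b #2); then 3 (a #9, b #5); then 2 (a #10, b #6); then 1 (a #11, b #7); then 2 (a #12, b #8); then 3 (a #13, b #10); then 1 (a #14, b #11); then 2 (a #16, b #14). dp[17][14] = 9 confirms this is the maximum.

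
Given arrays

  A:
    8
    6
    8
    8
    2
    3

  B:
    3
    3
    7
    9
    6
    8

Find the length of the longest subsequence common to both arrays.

Taking 6 [2,5], 8 [4,6] gives a common subsequence of length 2, and the DP table's final entry dp[6][6] is also 2, so no common subsequence is longer.

2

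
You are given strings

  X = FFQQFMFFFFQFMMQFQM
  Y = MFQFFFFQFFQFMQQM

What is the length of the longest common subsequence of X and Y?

13

Pick F [1,2], F [2,4], F [5,5], F [7,6], F [8,7], F [9,9], F [10,10], Q [11,11], F [12,12], M [14,13], Q [15,14], Q [17,15], M [18,16]; all 13 characters appear in both, in order. dp[18][16] = 13 confirms this is the maximum.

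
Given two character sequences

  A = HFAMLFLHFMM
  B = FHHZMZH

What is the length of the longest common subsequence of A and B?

Let dp[i][j] be the LCS length of the first i characters of A and the first j characters of B. dp[i][j] = dp[i-1][j-1]+1 when the i-th and j-th characters match, else max(dp[i-1][j], dp[i][j-1]).
    ·  F  H  H  Z  M  Z  H
 ·  0  0  0  0  0  0  0  0
 H  0  0  1  1  1  1  1  1
 F  0  1  1  1  1  1  1  1
 A  0  1  1  1  1  1  1  1
 M  0  1  1  1  1  2  2  2
 L  0  1  1  1  1  2  2  2
 F  0  1  1  1  1  2  2  2
 L  0  1  1  1  1  2  2  2
 H  0  1  2  2  2  2  2  3
 F  0  1  2  2  2  2  2  3
 M  0  1  2  2  2  3  3  3
 M  0  1  2  2  2  3  3  3
dp[11][7] = 3. One LCS (by backtracking along matches): HMH.

3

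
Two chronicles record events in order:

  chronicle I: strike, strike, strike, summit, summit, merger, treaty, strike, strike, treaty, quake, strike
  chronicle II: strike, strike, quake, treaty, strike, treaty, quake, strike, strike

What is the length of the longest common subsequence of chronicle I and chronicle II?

Taking strike at chronicle I[1]=chronicle II[1] → strike at chronicle I[2]=chronicle II[2] → treaty at chronicle I[7]=chronicle II[4] → strike at chronicle I[9]=chronicle II[5] → treaty at chronicle I[10]=chronicle II[6] → quake at chronicle I[11]=chronicle II[7] → strike at chronicle I[12]=chronicle II[9] gives a common subsequence of length 7, and the DP table's final entry dp[12][9] is also 7, so no common subsequence is longer.

7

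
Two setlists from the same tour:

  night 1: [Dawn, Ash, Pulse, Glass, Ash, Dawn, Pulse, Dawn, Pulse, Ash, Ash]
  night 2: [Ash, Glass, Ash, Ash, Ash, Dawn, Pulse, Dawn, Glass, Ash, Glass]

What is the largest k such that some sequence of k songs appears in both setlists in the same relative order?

Pick Ash [2,1] → Glass [4,2] → Ash [5,5] → Dawn [6,6] → Pulse [7,7] → Dawn [8,8] → Ash [10,10]; all 7 songs appear in both, in order. Since dp[11][11] = 7, nothing longer is possible.

7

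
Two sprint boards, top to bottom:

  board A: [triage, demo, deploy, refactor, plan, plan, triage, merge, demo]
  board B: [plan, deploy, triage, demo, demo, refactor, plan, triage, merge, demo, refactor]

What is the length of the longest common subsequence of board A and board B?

7

Pick triage [1,3]; then demo [2,5]; then refactor [4,6]; then plan [6,7]; then triage [7,8]; then merge [8,9]; then demo [9,10]; all 7 tasks appear in both, in order. Since dp[9][11] = 7, nothing longer is possible.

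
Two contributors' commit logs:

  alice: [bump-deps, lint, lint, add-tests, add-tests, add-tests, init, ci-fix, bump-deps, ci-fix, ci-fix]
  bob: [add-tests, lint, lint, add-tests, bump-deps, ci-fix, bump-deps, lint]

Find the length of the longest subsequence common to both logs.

5

One common subsequence of length 5: lint (alice #2, bob #2), lint (alice #3, bob #3), add-tests (alice #4, bob #4), ci-fix (alice #8, bob #6), bump-deps (alice #9, bob #7). dp[11][8] = 5 confirms this is the maximum.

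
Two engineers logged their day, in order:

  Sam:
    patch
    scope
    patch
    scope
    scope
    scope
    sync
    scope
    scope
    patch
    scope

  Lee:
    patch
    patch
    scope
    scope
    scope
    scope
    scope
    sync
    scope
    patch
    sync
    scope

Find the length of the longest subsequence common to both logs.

9

One common subsequence of length 9: patch (Sam #1, Lee #2); then scope (Sam #2, Lee #4); then scope (Sam #4, Lee #5); then scope (Sam #5, Lee #6); then scope (Sam #6, Lee #7); then sync (Sam #7, Lee #8); then scope (Sam #9, Lee #9); then patch (Sam #10, Lee #10); then scope (Sam #11, Lee #12). The LCS DP gives dp[11][12] = 9, so this is optimal.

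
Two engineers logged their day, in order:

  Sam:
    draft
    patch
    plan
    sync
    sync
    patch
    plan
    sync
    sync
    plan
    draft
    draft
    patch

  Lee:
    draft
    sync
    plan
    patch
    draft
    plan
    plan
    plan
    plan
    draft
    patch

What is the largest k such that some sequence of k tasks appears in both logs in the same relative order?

Pick draft at Sam[1]=Lee[1], then patch at Sam[2]=Lee[4], then plan at Sam[3]=Lee[7], then plan at Sam[7]=Lee[8], then plan at Sam[10]=Lee[9], then draft at Sam[12]=Lee[10], then patch at Sam[13]=Lee[11]; all 7 tasks appear in both, in order, and the DP table's final entry dp[13][11] is also 7, so no common subsequence is longer.

7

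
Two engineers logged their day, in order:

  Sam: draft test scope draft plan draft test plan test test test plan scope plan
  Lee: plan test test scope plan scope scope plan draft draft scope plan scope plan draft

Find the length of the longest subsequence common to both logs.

One common subsequence of length 7: test (Sam #2, Lee #3), scope (Sam #3, Lee #7), draft (Sam #4, Lee #9), draft (Sam #6, Lee #10), plan (Sam #12, Lee #12), scope (Sam #13, Lee #13), plan (Sam #14, Lee #14). Since dp[14][15] = 7, nothing longer is possible.

7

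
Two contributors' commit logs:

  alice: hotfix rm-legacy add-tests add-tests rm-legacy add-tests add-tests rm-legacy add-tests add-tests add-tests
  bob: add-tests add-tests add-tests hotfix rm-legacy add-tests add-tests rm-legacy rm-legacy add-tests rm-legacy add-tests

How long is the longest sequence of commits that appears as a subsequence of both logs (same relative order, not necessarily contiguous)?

8

One common subsequence of length 8: hotfix [1,4], then rm-legacy [2,5], then add-tests [3,6], then add-tests [4,7], then rm-legacy [5,9], then add-tests [7,10], then rm-legacy [8,11], then add-tests [11,12], and the DP table's final entry dp[11][12] is also 8, so no common subsequence is longer.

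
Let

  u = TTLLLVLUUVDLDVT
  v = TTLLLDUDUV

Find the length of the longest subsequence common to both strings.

8

One common subsequence of length 8: T (u #1, v #1), then T (u #2, v #2), then L (u #3, v #3), then L (u #4, v #4), then L (u #5, v #5), then U (u #8, v #7), then U (u #9, v #9), then V (u #14, v #10), and the DP table's final entry dp[15][10] is also 8, so no common subsequence is longer.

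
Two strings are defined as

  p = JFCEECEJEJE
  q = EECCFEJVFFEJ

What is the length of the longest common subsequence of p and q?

Pick E [4,1], then E [5,2], then C [6,4], then E [7,6], then J [8,7], then E [9,11], then J [10,12]; all 7 characters appear in both, in order, and the DP table's final entry dp[11][12] is also 7, so no common subsequence is longer.

7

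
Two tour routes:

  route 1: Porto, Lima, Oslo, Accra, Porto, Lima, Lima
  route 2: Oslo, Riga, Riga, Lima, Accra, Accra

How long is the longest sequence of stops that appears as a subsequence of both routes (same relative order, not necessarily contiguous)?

Match Lima (route 1 #2, route 2 #4); then Accra (route 1 #4, route 2 #6) — 2 stops in the same relative order in both. dp[7][6] = 2 confirms this is the maximum.

2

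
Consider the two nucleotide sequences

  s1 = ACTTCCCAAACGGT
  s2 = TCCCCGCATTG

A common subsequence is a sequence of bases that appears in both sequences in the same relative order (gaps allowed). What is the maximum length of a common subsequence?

7

Match T at s1[4]=s2[1]; then C at s1[5]=s2[2]; then C at s1[6]=s2[3]; then C at s1[7]=s2[4]; then C at s1[11]=s2[5]; then G at s1[12]=s2[6]; then G at s1[13]=s2[11] — 7 bases in the same relative order in both. Since dp[14][11] = 7, nothing longer is possible.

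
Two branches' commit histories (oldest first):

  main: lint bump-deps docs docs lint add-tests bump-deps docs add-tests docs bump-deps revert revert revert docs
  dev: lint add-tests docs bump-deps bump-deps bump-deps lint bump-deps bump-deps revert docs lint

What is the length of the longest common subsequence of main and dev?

Taking lint (main #1, dev #1); then bump-deps (main #2, dev #6); then lint (main #5, dev #7); then bump-deps (main #7, dev #8); then bump-deps (main #11, dev #9); then revert (main #14, dev #10); then docs (main #15, dev #11) gives a common subsequence of length 7. Since dp[15][12] = 7, nothing longer is possible.

7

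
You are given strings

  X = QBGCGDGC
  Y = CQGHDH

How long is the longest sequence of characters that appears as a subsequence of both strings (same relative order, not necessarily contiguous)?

3

Pick Q [1,2], then G [3,3], then D [6,5]; all 3 characters appear in both, in order, and the DP table's final entry dp[8][6] is also 3, so no common subsequence is longer.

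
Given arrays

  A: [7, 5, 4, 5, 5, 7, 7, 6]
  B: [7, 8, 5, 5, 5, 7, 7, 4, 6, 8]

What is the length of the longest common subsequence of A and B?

Taking 7 at A[1]=B[1]; then 5 at A[2]=B[3]; then 5 at A[4]=B[4]; then 5 at A[5]=B[5]; then 7 at A[6]=B[6]; then 7 at A[7]=B[7]; then 6 at A[8]=B[9] gives a common subsequence of length 7. Since dp[8][10] = 7, nothing longer is possible.

7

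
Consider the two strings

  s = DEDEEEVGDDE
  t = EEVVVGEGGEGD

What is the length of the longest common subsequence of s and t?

6

Let dp[i][j] be the LCS length of the first i characters of s and the first j characters of t. dp[i][j] = dp[i-1][j-1]+1 when the i-th and j-th characters match, else max(dp[i-1][j], dp[i][j-1]).
    ·  E  E  V  V  V  G  E  G  G  E  G  D
 ·  0  0  0  0  0  0  0  0  0  0  0  0  0
 D  0  0  0  0  0  0  0  0  0  0  0  0  1
 E  0  1  1  1  1  1  1  1  1  1  1  1  1
 D  0  1  1  1  1  1  1  1  1  1  1  1  2
 E  0  1  2  2  2  2  2  2  2  2  2  2  2
 E  0  1  2  2  2  2  2  3  3  3  3  3  3
 E  0  1  2  2  2  2  2  3  3  3  4  4  4
 V  0  1  2  3  3  3  3  3  3  3  4  4  4
 G  0  1  2  3  3  3  4  4  4  4  4  5  5
 D  0  1  2  3  3  3  4  4  4  4  4  5  6
 D  0  1  2  3  3  3  4  4  4  4  4  5  6
 E  0  1  2  3  3  3  4  5  5  5  5  5  6
dp[11][12] = 6. One LCS (by backtracking along matches): EEEEGD.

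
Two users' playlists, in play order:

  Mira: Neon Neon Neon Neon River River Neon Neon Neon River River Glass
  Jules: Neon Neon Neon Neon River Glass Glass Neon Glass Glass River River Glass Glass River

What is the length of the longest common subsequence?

Match Neon at Mira[1]=Jules[1]; then Neon at Mira[2]=Jules[2]; then Neon at Mira[3]=Jules[3]; then Neon at Mira[4]=Jules[4]; then River at Mira[5]=Jules[5]; then Neon at Mira[7]=Jules[8]; then River at Mira[10]=Jules[11]; then River at Mira[11]=Jules[12]; then Glass at Mira[12]=Jules[14] — 9 songs in the same relative order in both. Since dp[12][15] = 9, nothing longer is possible.

9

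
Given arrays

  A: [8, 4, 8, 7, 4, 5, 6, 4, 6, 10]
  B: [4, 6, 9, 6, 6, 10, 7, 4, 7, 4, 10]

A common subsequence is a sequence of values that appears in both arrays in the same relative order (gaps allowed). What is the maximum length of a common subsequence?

5

One common subsequence of length 5: 4 (A #2, B #1), then 7 (A #4, B #7), then 4 (A #5, B #8), then 4 (A #8, B #10), then 10 (A #10, B #11). dp[10][11] = 5 confirms this is the maximum.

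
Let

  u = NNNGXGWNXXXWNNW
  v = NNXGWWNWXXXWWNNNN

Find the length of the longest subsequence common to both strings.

One common subsequence of length 12: N [2,1] → N [3,2] → X [5,3] → G [6,4] → W [7,6] → N [8,7] → X [9,9] → X [10,10] → X [11,11] → W [12,13] → N [13,16] → N [14,17]. The LCS DP gives dp[15][17] = 12, so this is optimal.

12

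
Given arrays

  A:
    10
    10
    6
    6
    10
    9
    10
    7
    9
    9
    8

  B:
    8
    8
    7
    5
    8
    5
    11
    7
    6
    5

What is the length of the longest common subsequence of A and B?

One common subsequence of length 2: 7 at A[8]=B[3] → 8 at A[11]=B[5]. dp[11][10] = 2 confirms this is the maximum.

2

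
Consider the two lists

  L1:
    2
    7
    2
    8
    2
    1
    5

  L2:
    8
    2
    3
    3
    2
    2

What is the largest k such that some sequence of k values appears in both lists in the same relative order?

3

Let dp[i][j] be the LCS length of the first i values of L1 and the first j values of L2. dp[i][j] = dp[i-1][j-1]+1 when the i-th and j-th values match, else max(dp[i-1][j], dp[i][j-1]).
    ·  8  2  3  3  2  2
 ·  0  0  0  0  0  0  0
 2  0  0  1  1  1  1  1
 7  0  0  1  1  1  1  1
 2  0  0  1  1  1  2  2
 8  0  1  1  1  1  2  2
 2  0  1  2  2  2  2  3
 1  0  1  2  2  2  2  3
 5  0  1  2  2  2  2  3
dp[7][6] = 3. One LCS (by backtracking along matches): 2, 2, 2.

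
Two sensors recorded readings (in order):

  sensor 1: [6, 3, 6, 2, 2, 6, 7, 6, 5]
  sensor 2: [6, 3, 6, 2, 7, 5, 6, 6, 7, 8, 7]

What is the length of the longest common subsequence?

Pick 6 [1,1], 3 [2,2], 6 [3,3], 2 [4,4], 6 [6,8], 7 [7,11]; all 6 values appear in both, in order. The LCS DP gives dp[9][11] = 6, so this is optimal.

6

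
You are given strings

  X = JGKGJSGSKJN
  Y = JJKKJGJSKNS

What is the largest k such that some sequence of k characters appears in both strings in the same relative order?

7

Let dp[i][j] be the LCS length of the first i characters of X and the first j characters of Y. dp[i][j] = dp[i-1][j-1]+1 when the i-th and j-th characters match, else max(dp[i-1][j], dp[i][j-1]).
    ·  J  J  K  K  J  G  J  S  K  N  S
 ·  0  0  0  0  0  0  0  0  0  0  0  0
 J  0  1  1  1  1  1  1  1  1  1  1  1
 G  0  1  1  1  1  1  2  2  2  2  2  2
 K  0  1  1  2  2  2  2  2  2  3  3  3
 G  0  1  1  2  2  2  3  3  3  3  3  3
 J  0  1  2  2  2  3  3  4  4  4  4  4
 S  0  1  2  2  2  3  3  4  5  5  5  5
 G  0  1  2  2  2  3  4  4  5  5  5  5
 S  0  1  2  2  2  3  4  4  5  5  5  6
 K  0  1  2  3  3  3  4  4  5  6  6  6
 J  0  1  2  3  3  4  4  5  5  6  6  6
 N  0  1  2  3  3  4  4  5  5  6  7  7
dp[11][11] = 7. One LCS (by backtracking along matches): JKGJSKN.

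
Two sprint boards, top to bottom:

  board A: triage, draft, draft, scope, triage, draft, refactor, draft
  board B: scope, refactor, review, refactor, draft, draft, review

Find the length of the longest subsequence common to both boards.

3

Match scope [4,1]; then draft [6,5]; then draft [8,6] — 3 tasks in the same relative order in both. dp[8][7] = 3 confirms this is the maximum.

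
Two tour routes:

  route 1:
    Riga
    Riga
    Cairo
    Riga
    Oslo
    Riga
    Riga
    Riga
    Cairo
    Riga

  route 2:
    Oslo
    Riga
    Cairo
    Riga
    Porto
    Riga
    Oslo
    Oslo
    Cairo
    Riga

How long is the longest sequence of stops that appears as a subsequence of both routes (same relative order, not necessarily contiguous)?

6

Match Riga [1,2], then Riga [2,4], then Riga [4,6], then Oslo [5,8], then Cairo [9,9], then Riga [10,10] — 6 stops in the same relative order in both, and the DP table's final entry dp[10][10] is also 6, so no common subsequence is longer.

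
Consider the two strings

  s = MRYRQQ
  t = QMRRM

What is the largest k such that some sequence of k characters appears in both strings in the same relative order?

3

Let dp[i][j] be the LCS length of the first i characters of s and the first j characters of t. dp[i][j] = dp[i-1][j-1]+1 when the i-th and j-th characters match, else max(dp[i-1][j], dp[i][j-1]).
    ·  Q  M  R  R  M
 ·  0  0  0  0  0  0
 M  0  0  1  1  1  1
 R  0  0  1  2  2  2
 Y  0  0  1  2  2  2
 R  0  0  1  2  3  3
 Q  0  1  1  2  3  3
 Q  0  1  1  2  3  3
dp[6][5] = 3. One LCS (by backtracking along matches): MRR.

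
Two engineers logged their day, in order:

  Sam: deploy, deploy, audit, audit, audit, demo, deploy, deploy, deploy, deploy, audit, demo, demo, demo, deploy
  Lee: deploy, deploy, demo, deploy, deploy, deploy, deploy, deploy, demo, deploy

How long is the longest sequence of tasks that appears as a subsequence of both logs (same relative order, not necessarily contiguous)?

Match deploy (Sam #1, Lee #1), then deploy (Sam #2, Lee #2), then demo (Sam #6, Lee #3), then deploy (Sam #7, Lee #5), then deploy (Sam #8, Lee #6), then deploy (Sam #9, Lee #7), then deploy (Sam #10, Lee #8), then demo (Sam #14, Lee #9), then deploy (Sam #15, Lee #10) — 9 tasks in the same relative order in both. dp[15][10] = 9 confirms this is the maximum.

9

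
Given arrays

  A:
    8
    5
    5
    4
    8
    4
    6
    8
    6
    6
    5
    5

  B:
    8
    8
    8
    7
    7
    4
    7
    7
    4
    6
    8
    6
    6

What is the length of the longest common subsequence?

Match 8 [1,3], then 4 [4,6], then 4 [6,9], then 6 [7,10], then 8 [8,11], then 6 [9,12], then 6 [10,13] — 7 values in the same relative order in both. Since dp[12][13] = 7, nothing longer is possible.

7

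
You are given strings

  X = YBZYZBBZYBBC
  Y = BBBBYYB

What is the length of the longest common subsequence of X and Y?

Match B (X #2, Y #2); then B (X #6, Y #3); then B (X #7, Y #4); then Y (X #9, Y #6); then B (X #11, Y #7) — 5 characters in the same relative order in both. Since dp[12][7] = 5, nothing longer is possible.

5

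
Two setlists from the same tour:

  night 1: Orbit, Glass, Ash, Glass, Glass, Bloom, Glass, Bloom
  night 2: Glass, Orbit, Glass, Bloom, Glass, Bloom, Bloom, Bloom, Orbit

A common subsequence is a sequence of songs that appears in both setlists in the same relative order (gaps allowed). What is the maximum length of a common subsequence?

5

Pick Orbit (night 1 #1, night 2 #2), Glass (night 1 #2, night 2 #3), Glass (night 1 #4, night 2 #5), Bloom (night 1 #6, night 2 #7), Bloom (night 1 #8, night 2 #8); all 5 songs appear in both, in order. Since dp[8][9] = 5, nothing longer is possible.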